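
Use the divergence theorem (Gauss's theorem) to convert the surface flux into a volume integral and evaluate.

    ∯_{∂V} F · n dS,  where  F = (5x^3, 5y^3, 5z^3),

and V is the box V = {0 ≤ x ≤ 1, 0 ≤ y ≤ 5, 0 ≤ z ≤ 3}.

By the divergence theorem,

    ∯_{∂V} F · n dS = ∭_V (∇ · F) dV.

Compute the divergence:
    ∇ · F = ∂F_x/∂x + ∂F_y/∂y + ∂F_z/∂z = 15x^2 + 15y^2 + 15z^2.

V is a rectangular box, so dV = dx dy dz with 0 ≤ x ≤ 1, 0 ≤ y ≤ 5, 0 ≤ z ≤ 3.

Integrate (15x^2 + 15y^2 + 15z^2) over V as an iterated integral:

    ∭_V (∇·F) dV = ∫_0^{1} ∫_0^{5} ∫_0^{3} (15x^2 + 15y^2 + 15z^2) dz dy dx.

Inner (z from 0 to 3): 45x^2 + 45y^2 + 135.
Middle (y from 0 to 5): 225x^2 + 2550.
Outer (x from 0 to 1): 2625.

Therefore ∯_{∂V} F · n dS = 2625.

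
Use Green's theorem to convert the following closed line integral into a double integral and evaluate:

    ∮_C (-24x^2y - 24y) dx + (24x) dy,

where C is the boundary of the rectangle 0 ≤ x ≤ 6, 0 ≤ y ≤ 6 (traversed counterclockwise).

Green's theorem converts the closed line integral into a double integral over the enclosed region D:

    ∮_C P dx + Q dy = ∬_D (∂Q/∂x - ∂P/∂y) dA.

Here P = -24x^2y - 24y, Q = 24x, so

    ∂Q/∂x = 24,    ∂P/∂y = -24x^2 - 24,
    ∂Q/∂x - ∂P/∂y = 24x^2 + 48.

D is the region 0 ≤ x ≤ 6, 0 ≤ y ≤ 6. Evaluating the double integral:

    ∬_D (24x^2 + 48) dA = ∫_0^{6} ∫_0^{6} (24x^2 + 48) dy dx.

Inner (y from 0 to 6): 144x^2 + 288.
Outer (x from 0 to 6): 12096.

Therefore ∮_C P dx + Q dy = 12096.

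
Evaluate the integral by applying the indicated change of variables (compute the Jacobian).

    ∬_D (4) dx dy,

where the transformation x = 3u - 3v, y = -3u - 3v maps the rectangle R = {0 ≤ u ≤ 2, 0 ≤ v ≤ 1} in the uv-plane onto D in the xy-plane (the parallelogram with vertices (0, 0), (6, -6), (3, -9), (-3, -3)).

Compute the Jacobian determinant of (x, y) with respect to (u, v):

    ∂(x,y)/∂(u,v) = | 3  -3 | = (3)(-3) - (-3)(-3) = -18.
                   | -3  -3 |

Its absolute value is |J| = 18 (the area scaling factor).

Substituting x = 3u - 3v, y = -3u - 3v into the integrand,

    4 → 4,

so the integral becomes

    ∬_R (4) · |J| du dv = ∫_0^2 ∫_0^1 (72) dv du.

Inner (v): 72.
Outer (u): 144.

Therefore ∬_D (4) dx dy = 144.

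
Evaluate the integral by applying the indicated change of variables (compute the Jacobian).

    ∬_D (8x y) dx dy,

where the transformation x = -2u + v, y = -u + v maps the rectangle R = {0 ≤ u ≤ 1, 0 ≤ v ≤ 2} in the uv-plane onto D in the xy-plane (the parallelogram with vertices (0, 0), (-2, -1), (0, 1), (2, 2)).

Compute the Jacobian determinant of (x, y) with respect to (u, v):

    ∂(x,y)/∂(u,v) = | -2  1 | = (-2)(1) - (1)(-1) = -1.
                   | -1  1 |

Its absolute value is |J| = 1 (the area scaling factor).

Substituting x = -2u + v, y = -u + v into the integrand,

    8x y → 16u^2 - 24u v + 8v^2,

so the integral becomes

    ∬_R (16u^2 - 24u v + 8v^2) · |J| du dv = ∫_0^1 ∫_0^2 (16u^2 - 24u v + 8v^2) dv du.

Inner (v): 32u^2 - 48u + 64/3.
Outer (u): 8.

Therefore ∬_D (8x y) dx dy = 8.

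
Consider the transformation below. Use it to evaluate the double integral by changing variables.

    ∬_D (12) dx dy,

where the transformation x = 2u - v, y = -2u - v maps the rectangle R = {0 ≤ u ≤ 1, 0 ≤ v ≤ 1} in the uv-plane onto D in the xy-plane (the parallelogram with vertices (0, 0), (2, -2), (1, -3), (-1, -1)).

Compute the Jacobian determinant of (x, y) with respect to (u, v):

    ∂(x,y)/∂(u,v) = | 2  -1 | = (2)(-1) - (-1)(-2) = -4.
                   | -2  -1 |

Its absolute value is |J| = 4 (the area scaling factor).

Substituting x = 2u - v, y = -2u - v into the integrand,

    12 → 12,

so the integral becomes

    ∬_R (12) · |J| du dv = ∫_0^1 ∫_0^1 (48) dv du.

Inner (v): 48.
Outer (u): 48.

Therefore ∬_D (12) dx dy = 48.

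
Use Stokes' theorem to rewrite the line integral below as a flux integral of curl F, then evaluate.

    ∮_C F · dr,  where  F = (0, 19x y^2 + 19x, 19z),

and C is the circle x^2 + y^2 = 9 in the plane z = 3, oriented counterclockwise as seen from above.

Let S be the flat disk x^2 + y^2 ≤ 9 in the plane z = 3, with upward unit normal n̂ = ẑ. By Stokes' theorem,

    ∮_C F · dr = ∬_S (∇ × F) · n̂ dS = ∬_D (curl F)_z dA,

where D is the disk x^2 + y^2 ≤ 9.

Compute the curl of F = (0, 19x y^2 + 19x, 19z):
    (∇ × F)_x = ∂F_z/∂y - ∂F_y/∂z = 0,
    (∇ × F)_y = ∂F_x/∂z - ∂F_z/∂x = 0,
    (∇ × F)_z = ∂F_y/∂x - ∂F_x/∂y = 19y^2 + 19.

On z = 3, (curl F)_z = 19y^2 + 19.

Convert to polar (x = r cos θ, y = r sin θ, dA = r dr dθ); the integrand becomes 19r^2sin(θ)^2 + 19, so

    ∬_D (curl F)_z dA = ∫_0^{2π} ∫_0^{3} (19r^2sin(θ)^2 + 19) · r dr dθ.

Inner (r from 0 to 3): 1539sin(θ)^2/4 + 171/2.
Outer (θ from 0 to 2π): 2223π/4.

Therefore ∮_C F · dr = 2223π/4.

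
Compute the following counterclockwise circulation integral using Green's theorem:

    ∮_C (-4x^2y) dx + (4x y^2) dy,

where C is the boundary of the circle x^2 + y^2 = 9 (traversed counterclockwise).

Green's theorem converts the closed line integral into a double integral over the enclosed region D:

    ∮_C P dx + Q dy = ∬_D (∂Q/∂x - ∂P/∂y) dA.

Here P = -4x^2y, Q = 4x y^2, so

    ∂Q/∂x = 4y^2,    ∂P/∂y = -4x^2,
    ∂Q/∂x - ∂P/∂y = 4x^2 + 4y^2.

D is the region x^2 + y^2 ≤ 9. Evaluating the double integral:

In polar coordinates (x = r cos θ, y = r sin θ, dA = r dr dθ) the integrand becomes 4r^2, so

    ∬_D (4x^2 + 4y^2) dA = ∫_0^{2π} ∫_0^{3} (4r^2) · r dr dθ.

Inner (r from 0 to 3): 81.
Outer (θ from 0 to 2π): 162π.

Therefore ∮_C P dx + Q dy = 162π.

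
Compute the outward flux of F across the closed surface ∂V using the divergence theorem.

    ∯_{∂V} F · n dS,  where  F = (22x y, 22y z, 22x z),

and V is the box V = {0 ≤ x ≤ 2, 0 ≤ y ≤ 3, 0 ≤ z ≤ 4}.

By the divergence theorem,

    ∯_{∂V} F · n dS = ∭_V (∇ · F) dV.

Compute the divergence:
    ∇ · F = ∂F_x/∂x + ∂F_y/∂y + ∂F_z/∂z = 22y + 22z + 22x = 22x + 22y + 22z.

V is a rectangular box, so dV = dx dy dz with 0 ≤ x ≤ 2, 0 ≤ y ≤ 3, 0 ≤ z ≤ 4.

Integrate (22x + 22y + 22z) over V as an iterated integral:

    ∭_V (∇·F) dV = ∫_0^{2} ∫_0^{3} ∫_0^{4} (22x + 22y + 22z) dz dy dx.

Inner (z from 0 to 4): 88x + 88y + 176.
Middle (y from 0 to 3): 264x + 924.
Outer (x from 0 to 2): 2376.

Therefore ∯_{∂V} F · n dS = 2376.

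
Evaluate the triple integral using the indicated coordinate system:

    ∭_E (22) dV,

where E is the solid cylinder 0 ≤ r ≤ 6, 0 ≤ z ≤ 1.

In cylindrical coordinates, x = r cos(θ), y = r sin(θ), z = z, and dV = r dr dθ dz.

The integrand becomes 22, so

    ∭_E (22) dV = ∫_{0}^{2π} ∫_{0}^{6} ∫_{0}^{1} (22) · r dz dr dθ.

Inner (z): 22r.
Middle (r from 0 to 6): 396.
Outer (θ): 792π.

Therefore the triple integral equals 792π.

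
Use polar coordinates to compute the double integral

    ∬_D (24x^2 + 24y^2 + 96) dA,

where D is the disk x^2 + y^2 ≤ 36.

The region D is 0 ≤ r ≤ 6, 0 ≤ θ ≤ 2π in polar coordinates, where x = r cos(θ), y = r sin(θ), and dA = r dr dθ.

Under the substitution, the integrand becomes 24r^2 + 96, so

    ∬_D (24x^2 + 24y^2 + 96) dA = ∫_{0}^{2π} ∫_{0}^{6} (24r^2 + 96) · r dr dθ.

Inner integral (in r): ∫_{0}^{6} (24r^2 + 96) · r dr = 9504.

Outer integral (in θ): ∫_{0}^{2π} (9504) dθ = 19008π.

Therefore ∬_D (24x^2 + 24y^2 + 96) dA = 19008π.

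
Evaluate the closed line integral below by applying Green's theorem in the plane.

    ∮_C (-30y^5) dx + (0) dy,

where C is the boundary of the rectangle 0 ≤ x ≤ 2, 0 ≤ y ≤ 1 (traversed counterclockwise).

Green's theorem converts the closed line integral into a double integral over the enclosed region D:

    ∮_C P dx + Q dy = ∬_D (∂Q/∂x - ∂P/∂y) dA.

Here P = -30y^5, Q = 0, so

    ∂Q/∂x = 0,    ∂P/∂y = -150y^4,
    ∂Q/∂x - ∂P/∂y = 150y^4.

D is the region 0 ≤ x ≤ 2, 0 ≤ y ≤ 1. Evaluating the double integral:

    ∬_D (150y^4) dA = ∫_0^{2} ∫_0^{1} (150y^4) dy dx.

Inner (y from 0 to 1): 30.
Outer (x from 0 to 2): 60.

Therefore ∮_C P dx + Q dy = 60.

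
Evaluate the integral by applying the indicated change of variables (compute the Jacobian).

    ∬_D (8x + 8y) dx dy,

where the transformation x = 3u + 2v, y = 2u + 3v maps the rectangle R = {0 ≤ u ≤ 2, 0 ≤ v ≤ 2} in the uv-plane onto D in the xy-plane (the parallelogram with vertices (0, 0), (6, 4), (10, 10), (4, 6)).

Compute the Jacobian determinant of (x, y) with respect to (u, v):

    ∂(x,y)/∂(u,v) = | 3  2 | = (3)(3) - (2)(2) = 5.
                   | 2  3 |

Its absolute value is |J| = 5 (the area scaling factor).

Substituting x = 3u + 2v, y = 2u + 3v into the integrand,

    8x + 8y → 40u + 40v,

so the integral becomes

    ∬_R (40u + 40v) · |J| du dv = ∫_0^2 ∫_0^2 (200u + 200v) dv du.

Inner (v): 400u + 400.
Outer (u): 1600.

Therefore ∬_D (8x + 8y) dx dy = 1600.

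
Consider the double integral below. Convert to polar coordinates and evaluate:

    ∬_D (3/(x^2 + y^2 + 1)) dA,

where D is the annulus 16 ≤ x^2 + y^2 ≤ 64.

The region D is 4 ≤ r ≤ 8, 0 ≤ θ ≤ 2π in polar coordinates, where x = r cos(θ), y = r sin(θ), and dA = r dr dθ.

Under the substitution, the integrand becomes 3/(r^2 + 1), so

    ∬_D (3/(x^2 + y^2 + 1)) dA = ∫_{0}^{2π} ∫_{4}^{8} (3/(r^2 + 1)) · r dr dθ.

Inner integral (in r): ∫_{4}^{8} (3/(r^2 + 1)) · r dr = log(65sqrt(1105)/289).

Outer integral (in θ): ∫_{0}^{2π} (log(65sqrt(1105)/289)) dθ = log((65sqrt(1105)/289)^(2π)).

Therefore ∬_D (3/(x^2 + y^2 + 1)) dA = log((65sqrt(1105)/289)^(2π)).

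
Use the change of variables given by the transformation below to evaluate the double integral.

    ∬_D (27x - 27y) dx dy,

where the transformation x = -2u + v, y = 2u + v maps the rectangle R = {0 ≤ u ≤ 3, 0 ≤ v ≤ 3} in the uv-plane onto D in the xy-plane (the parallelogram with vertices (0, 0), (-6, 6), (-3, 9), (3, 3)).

Compute the Jacobian determinant of (x, y) with respect to (u, v):

    ∂(x,y)/∂(u,v) = | -2  1 | = (-2)(1) - (1)(2) = -4.
                   | 2  1 |

Its absolute value is |J| = 4 (the area scaling factor).

Substituting x = -2u + v, y = 2u + v into the integrand,

    27x - 27y → -108u,

so the integral becomes

    ∬_R (-108u) · |J| du dv = ∫_0^3 ∫_0^3 (-432u) dv du.

Inner (v): -1296u.
Outer (u): -5832.

Therefore ∬_D (27x - 27y) dx dy = -5832.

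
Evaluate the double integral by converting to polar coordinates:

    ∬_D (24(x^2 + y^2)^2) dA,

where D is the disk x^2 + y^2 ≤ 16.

The region D is 0 ≤ r ≤ 4, 0 ≤ θ ≤ 2π in polar coordinates, where x = r cos(θ), y = r sin(θ), and dA = r dr dθ.

Under the substitution, the integrand becomes 24r^4, so

    ∬_D (24(x^2 + y^2)^2) dA = ∫_{0}^{2π} ∫_{0}^{4} (24r^4) · r dr dθ.

Inner integral (in r): ∫_{0}^{4} (24r^4) · r dr = 16384.

Outer integral (in θ): ∫_{0}^{2π} (16384) dθ = 32768π.

Therefore ∬_D (24(x^2 + y^2)^2) dA = 32768π.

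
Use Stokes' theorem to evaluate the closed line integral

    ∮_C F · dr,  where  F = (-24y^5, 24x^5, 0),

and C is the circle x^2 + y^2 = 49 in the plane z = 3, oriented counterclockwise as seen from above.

Let S be the flat disk x^2 + y^2 ≤ 49 in the plane z = 3, with upward unit normal n̂ = ẑ. By Stokes' theorem,

    ∮_C F · dr = ∬_S (∇ × F) · n̂ dS = ∬_D (curl F)_z dA,

where D is the disk x^2 + y^2 ≤ 49.

Compute the curl of F = (-24y^5, 24x^5, 0):
    (∇ × F)_x = ∂F_z/∂y - ∂F_y/∂z = 0,
    (∇ × F)_y = ∂F_x/∂z - ∂F_z/∂x = 0,
    (∇ × F)_z = ∂F_y/∂x - ∂F_x/∂y = 120x^4 + 120y^4.

On z = 3, (curl F)_z = 120x^4 + 120y^4.

Convert to polar (x = r cos θ, y = r sin θ, dA = r dr dθ); the integrand becomes 120r^4(sin(θ)^4 + cos(θ)^4), so

    ∬_D (curl F)_z dA = ∫_0^{2π} ∫_0^{7} (120r^4(sin(θ)^4 + cos(θ)^4)) · r dr dθ.

Inner (r from 0 to 7): 2352980sin(θ)^4 + 2352980cos(θ)^4.
Outer (θ from 0 to 2π): 3529470π.

Therefore ∮_C F · dr = 3529470π.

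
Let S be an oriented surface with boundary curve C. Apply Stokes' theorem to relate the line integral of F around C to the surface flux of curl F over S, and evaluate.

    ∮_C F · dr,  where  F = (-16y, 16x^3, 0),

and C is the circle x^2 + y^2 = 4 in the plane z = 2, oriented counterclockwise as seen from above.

Let S be the flat disk x^2 + y^2 ≤ 4 in the plane z = 2, with upward unit normal n̂ = ẑ. By Stokes' theorem,

    ∮_C F · dr = ∬_S (∇ × F) · n̂ dS = ∬_D (curl F)_z dA,

where D is the disk x^2 + y^2 ≤ 4.

Compute the curl of F = (-16y, 16x^3, 0):
    (∇ × F)_x = ∂F_z/∂y - ∂F_y/∂z = 0,
    (∇ × F)_y = ∂F_x/∂z - ∂F_z/∂x = 0,
    (∇ × F)_z = ∂F_y/∂x - ∂F_x/∂y = 48x^2 + 16.

On z = 2, (curl F)_z = 48x^2 + 16.

Convert to polar (x = r cos θ, y = r sin θ, dA = r dr dθ); the integrand becomes 48r^2cos(θ)^2 + 16, so

    ∬_D (curl F)_z dA = ∫_0^{2π} ∫_0^{2} (48r^2cos(θ)^2 + 16) · r dr dθ.

Inner (r from 0 to 2): 192cos(θ)^2 + 32.
Outer (θ from 0 to 2π): 256π.

Therefore ∮_C F · dr = 256π.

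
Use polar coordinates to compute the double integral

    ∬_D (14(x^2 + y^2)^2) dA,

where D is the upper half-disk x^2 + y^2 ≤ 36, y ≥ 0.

The region D is 0 ≤ r ≤ 6, 0 ≤ θ ≤ π in polar coordinates, where x = r cos(θ), y = r sin(θ), and dA = r dr dθ.

Under the substitution, the integrand becomes 14r^4, so

    ∬_D (14(x^2 + y^2)^2) dA = ∫_{0}^{π} ∫_{0}^{6} (14r^4) · r dr dθ.

Inner integral (in r): ∫_{0}^{6} (14r^4) · r dr = 108864.

Outer integral (in θ): ∫_{0}^{π} (108864) dθ = 108864π.

Therefore ∬_D (14(x^2 + y^2)^2) dA = 108864π.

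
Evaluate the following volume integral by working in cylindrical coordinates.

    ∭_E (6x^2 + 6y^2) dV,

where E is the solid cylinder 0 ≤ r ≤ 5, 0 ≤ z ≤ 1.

In cylindrical coordinates, x = r cos(θ), y = r sin(θ), z = z, and dV = r dr dθ dz.

The integrand becomes 6r^2, so

    ∭_E (6x^2 + 6y^2) dV = ∫_{0}^{2π} ∫_{0}^{5} ∫_{0}^{1} (6r^2) · r dz dr dθ.

Inner (z): 6r^3.
Middle (r from 0 to 5): 1875/2.
Outer (θ): 1875π.

Therefore the triple integral equals 1875π.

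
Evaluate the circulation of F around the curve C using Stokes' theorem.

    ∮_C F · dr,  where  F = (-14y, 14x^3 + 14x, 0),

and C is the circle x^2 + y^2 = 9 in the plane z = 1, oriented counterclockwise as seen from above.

Let S be the flat disk x^2 + y^2 ≤ 9 in the plane z = 1, with upward unit normal n̂ = ẑ. By Stokes' theorem,

    ∮_C F · dr = ∬_S (∇ × F) · n̂ dS = ∬_D (curl F)_z dA,

where D is the disk x^2 + y^2 ≤ 9.

Compute the curl of F = (-14y, 14x^3 + 14x, 0):
    (∇ × F)_x = ∂F_z/∂y - ∂F_y/∂z = 0,
    (∇ × F)_y = ∂F_x/∂z - ∂F_z/∂x = 0,
    (∇ × F)_z = ∂F_y/∂x - ∂F_x/∂y = 42x^2 + 28.

On z = 1, (curl F)_z = 42x^2 + 28.

Convert to polar (x = r cos θ, y = r sin θ, dA = r dr dθ); the integrand becomes 42r^2cos(θ)^2 + 28, so

    ∬_D (curl F)_z dA = ∫_0^{2π} ∫_0^{3} (42r^2cos(θ)^2 + 28) · r dr dθ.

Inner (r from 0 to 3): 1701cos(θ)^2/2 + 126.
Outer (θ from 0 to 2π): 2205π/2.

Therefore ∮_C F · dr = 2205π/2.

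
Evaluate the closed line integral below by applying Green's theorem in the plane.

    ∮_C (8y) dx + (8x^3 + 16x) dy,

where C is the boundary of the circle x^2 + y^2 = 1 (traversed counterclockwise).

Green's theorem converts the closed line integral into a double integral over the enclosed region D:

    ∮_C P dx + Q dy = ∬_D (∂Q/∂x - ∂P/∂y) dA.

Here P = 8y, Q = 8x^3 + 16x, so

    ∂Q/∂x = 24x^2 + 16,    ∂P/∂y = 8,
    ∂Q/∂x - ∂P/∂y = 24x^2 + 8.

D is the region x^2 + y^2 ≤ 1. Evaluating the double integral:

In polar coordinates (x = r cos θ, y = r sin θ, dA = r dr dθ) the integrand becomes 24r^2cos(θ)^2 + 8, so

    ∬_D (24x^2 + 8) dA = ∫_0^{2π} ∫_0^{1} (24r^2cos(θ)^2 + 8) · r dr dθ.

Inner (r from 0 to 1): 6cos(θ)^2 + 4.
Outer (θ from 0 to 2π): 14π.

Therefore ∮_C P dx + Q dy = 14π.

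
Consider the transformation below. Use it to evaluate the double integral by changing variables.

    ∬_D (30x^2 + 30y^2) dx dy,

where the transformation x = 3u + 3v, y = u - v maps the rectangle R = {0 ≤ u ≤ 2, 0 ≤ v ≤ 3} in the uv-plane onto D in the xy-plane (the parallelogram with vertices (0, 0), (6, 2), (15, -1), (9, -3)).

Compute the Jacobian determinant of (x, y) with respect to (u, v):

    ∂(x,y)/∂(u,v) = | 3  3 | = (3)(-1) - (3)(1) = -6.
                   | 1  -1 |

Its absolute value is |J| = 6 (the area scaling factor).

Substituting x = 3u + 3v, y = u - v into the integrand,

    30x^2 + 30y^2 → 300u^2 + 480u v + 300v^2,

so the integral becomes

    ∬_R (300u^2 + 480u v + 300v^2) · |J| du dv = ∫_0^2 ∫_0^3 (1800u^2 + 2880u v + 1800v^2) dv du.

Inner (v): 5400u^2 + 12960u + 16200.
Outer (u): 72720.

Therefore ∬_D (30x^2 + 30y^2) dx dy = 72720.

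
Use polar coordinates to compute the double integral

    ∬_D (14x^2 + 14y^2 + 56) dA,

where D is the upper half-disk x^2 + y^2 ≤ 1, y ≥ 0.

The region D is 0 ≤ r ≤ 1, 0 ≤ θ ≤ π in polar coordinates, where x = r cos(θ), y = r sin(θ), and dA = r dr dθ.

Under the substitution, the integrand becomes 14r^2 + 56, so

    ∬_D (14x^2 + 14y^2 + 56) dA = ∫_{0}^{π} ∫_{0}^{1} (14r^2 + 56) · r dr dθ.

Inner integral (in r): ∫_{0}^{1} (14r^2 + 56) · r dr = 63/2.

Outer integral (in θ): ∫_{0}^{π} (63/2) dθ = 63π/2.

Therefore ∬_D (14x^2 + 14y^2 + 56) dA = 63π/2.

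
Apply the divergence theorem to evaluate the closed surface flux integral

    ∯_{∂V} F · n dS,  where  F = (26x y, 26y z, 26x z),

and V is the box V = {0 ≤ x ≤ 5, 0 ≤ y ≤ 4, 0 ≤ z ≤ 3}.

By the divergence theorem,

    ∯_{∂V} F · n dS = ∭_V (∇ · F) dV.

Compute the divergence:
    ∇ · F = ∂F_x/∂x + ∂F_y/∂y + ∂F_z/∂z = 26y + 26z + 26x = 26x + 26y + 26z.

V is a rectangular box, so dV = dx dy dz with 0 ≤ x ≤ 5, 0 ≤ y ≤ 4, 0 ≤ z ≤ 3.

Integrate (26x + 26y + 26z) over V as an iterated integral:

    ∭_V (∇·F) dV = ∫_0^{5} ∫_0^{4} ∫_0^{3} (26x + 26y + 26z) dz dy dx.

Inner (z from 0 to 3): 78x + 78y + 117.
Middle (y from 0 to 4): 312x + 1092.
Outer (x from 0 to 5): 9360.

Therefore ∯_{∂V} F · n dS = 9360.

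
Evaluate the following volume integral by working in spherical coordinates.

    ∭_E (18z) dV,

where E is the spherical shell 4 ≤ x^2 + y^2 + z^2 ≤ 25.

In spherical coordinates, x = ρ sin(φ) cos(θ), y = ρ sin(φ) sin(θ), z = ρ cos(φ), and dV = ρ^2 sin(φ) dρ dφ dθ.

The integrand becomes 18ρ cos(φ), so

    ∭_E (18z) dV = ∫_{0}^{2π} ∫_{0}^{π} ∫_{2}^{5} (18ρ cos(φ)) · ρ^2 sin(φ) dρ dφ dθ.

Inner (ρ): 5481sin(2φ)/4.
Middle (φ): 0.
Outer (θ): 0.

Therefore the triple integral equals 0.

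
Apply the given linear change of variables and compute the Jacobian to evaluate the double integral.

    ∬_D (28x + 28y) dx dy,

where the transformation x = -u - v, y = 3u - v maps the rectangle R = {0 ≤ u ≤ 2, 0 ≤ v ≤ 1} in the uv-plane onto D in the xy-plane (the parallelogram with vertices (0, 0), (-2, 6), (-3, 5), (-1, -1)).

Compute the Jacobian determinant of (x, y) with respect to (u, v):

    ∂(x,y)/∂(u,v) = | -1  -1 | = (-1)(-1) - (-1)(3) = 4.
                   | 3  -1 |

Its absolute value is |J| = 4 (the area scaling factor).

Substituting x = -u - v, y = 3u - v into the integrand,

    28x + 28y → 56u - 56v,

so the integral becomes

    ∬_R (56u - 56v) · |J| du dv = ∫_0^2 ∫_0^1 (224u - 224v) dv du.

Inner (v): 224u - 112.
Outer (u): 224.

Therefore ∬_D (28x + 28y) dx dy = 224.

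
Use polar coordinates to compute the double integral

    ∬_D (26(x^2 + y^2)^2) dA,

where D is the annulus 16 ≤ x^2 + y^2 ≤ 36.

The region D is 4 ≤ r ≤ 6, 0 ≤ θ ≤ 2π in polar coordinates, where x = r cos(θ), y = r sin(θ), and dA = r dr dθ.

Under the substitution, the integrand becomes 26r^4, so

    ∬_D (26(x^2 + y^2)^2) dA = ∫_{0}^{2π} ∫_{4}^{6} (26r^4) · r dr dθ.

Inner integral (in r): ∫_{4}^{6} (26r^4) · r dr = 553280/3.

Outer integral (in θ): ∫_{0}^{2π} (553280/3) dθ = 1106560π/3.

Therefore ∬_D (26(x^2 + y^2)^2) dA = 1106560π/3.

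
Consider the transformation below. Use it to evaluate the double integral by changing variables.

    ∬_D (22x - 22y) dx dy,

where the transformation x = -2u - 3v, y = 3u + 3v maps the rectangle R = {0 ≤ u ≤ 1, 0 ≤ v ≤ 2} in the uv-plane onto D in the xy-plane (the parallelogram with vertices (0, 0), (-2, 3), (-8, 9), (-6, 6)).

Compute the Jacobian determinant of (x, y) with respect to (u, v):

    ∂(x,y)/∂(u,v) = | -2  -3 | = (-2)(3) - (-3)(3) = 3.
                   | 3  3 |

Its absolute value is |J| = 3 (the area scaling factor).

Substituting x = -2u - 3v, y = 3u + 3v into the integrand,

    22x - 22y → -110u - 132v,

so the integral becomes

    ∬_R (-110u - 132v) · |J| du dv = ∫_0^1 ∫_0^2 (-330u - 396v) dv du.

Inner (v): -660u - 792.
Outer (u): -1122.

Therefore ∬_D (22x - 22y) dx dy = -1122.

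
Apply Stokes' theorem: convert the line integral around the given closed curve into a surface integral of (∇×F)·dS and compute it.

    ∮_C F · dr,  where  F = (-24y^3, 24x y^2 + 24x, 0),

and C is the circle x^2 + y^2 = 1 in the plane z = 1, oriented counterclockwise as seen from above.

Let S be the flat disk x^2 + y^2 ≤ 1 in the plane z = 1, with upward unit normal n̂ = ẑ. By Stokes' theorem,

    ∮_C F · dr = ∬_S (∇ × F) · n̂ dS = ∬_D (curl F)_z dA,

where D is the disk x^2 + y^2 ≤ 1.

Compute the curl of F = (-24y^3, 24x y^2 + 24x, 0):
    (∇ × F)_x = ∂F_z/∂y - ∂F_y/∂z = 0,
    (∇ × F)_y = ∂F_x/∂z - ∂F_z/∂x = 0,
    (∇ × F)_z = ∂F_y/∂x - ∂F_x/∂y = 96y^2 + 24.

On z = 1, (curl F)_z = 96y^2 + 24.

Convert to polar (x = r cos θ, y = r sin θ, dA = r dr dθ); the integrand becomes 96r^2sin(θ)^2 + 24, so

    ∬_D (curl F)_z dA = ∫_0^{2π} ∫_0^{1} (96r^2sin(θ)^2 + 24) · r dr dθ.

Inner (r from 0 to 1): 24 - 12cos(2θ).
Outer (θ from 0 to 2π): 48π.

Therefore ∮_C F · dr = 48π.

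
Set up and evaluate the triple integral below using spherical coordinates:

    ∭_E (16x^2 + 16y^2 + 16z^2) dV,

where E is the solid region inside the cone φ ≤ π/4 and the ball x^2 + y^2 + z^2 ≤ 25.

In spherical coordinates, x = ρ sin(φ) cos(θ), y = ρ sin(φ) sin(θ), z = ρ cos(φ), and dV = ρ^2 sin(φ) dρ dφ dθ.

The integrand becomes 16ρ^2, so

    ∭_E (16x^2 + 16y^2 + 16z^2) dV = ∫_{0}^{2π} ∫_{0}^{π/4} ∫_{0}^{5} (16ρ^2) · ρ^2 sin(φ) dρ dφ dθ.

Inner (ρ): 10000sin(φ).
Middle (φ): 10000 - 5000sqrt(2).
Outer (θ): 10000π (2 - sqrt(2)).

Therefore the triple integral equals 10000π (2 - sqrt(2)).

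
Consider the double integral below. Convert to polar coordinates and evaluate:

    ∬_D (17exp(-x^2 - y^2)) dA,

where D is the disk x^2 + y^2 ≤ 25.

The region D is 0 ≤ r ≤ 5, 0 ≤ θ ≤ 2π in polar coordinates, where x = r cos(θ), y = r sin(θ), and dA = r dr dθ.

Under the substitution, the integrand becomes 17exp(-r^2), so

    ∬_D (17exp(-x^2 - y^2)) dA = ∫_{0}^{2π} ∫_{0}^{5} (17exp(-r^2)) · r dr dθ.

Inner integral (in r): ∫_{0}^{5} (17exp(-r^2)) · r dr = 17/2 - 17exp(-25)/2.

Outer integral (in θ): ∫_{0}^{2π} (17/2 - 17exp(-25)/2) dθ = -17π exp(-25) + 17π.

Therefore ∬_D (17exp(-x^2 - y^2)) dA = -17π exp(-25) + 17π.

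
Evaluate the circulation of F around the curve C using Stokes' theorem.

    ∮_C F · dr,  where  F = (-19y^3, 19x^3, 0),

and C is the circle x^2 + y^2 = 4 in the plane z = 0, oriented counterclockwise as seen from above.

Let S be the flat disk x^2 + y^2 ≤ 4 in the plane z = 0, with upward unit normal n̂ = ẑ. By Stokes' theorem,

    ∮_C F · dr = ∬_S (∇ × F) · n̂ dS = ∬_D (curl F)_z dA,

where D is the disk x^2 + y^2 ≤ 4.

Compute the curl of F = (-19y^3, 19x^3, 0):
    (∇ × F)_x = ∂F_z/∂y - ∂F_y/∂z = 0,
    (∇ × F)_y = ∂F_x/∂z - ∂F_z/∂x = 0,
    (∇ × F)_z = ∂F_y/∂x - ∂F_x/∂y = 57x^2 + 57y^2.

On z = 0, (curl F)_z = 57x^2 + 57y^2.

Convert to polar (x = r cos θ, y = r sin θ, dA = r dr dθ); the integrand becomes 57r^2, so

    ∬_D (curl F)_z dA = ∫_0^{2π} ∫_0^{2} (57r^2) · r dr dθ.

Inner (r from 0 to 2): 228.
Outer (θ from 0 to 2π): 456π.

Therefore ∮_C F · dr = 456π.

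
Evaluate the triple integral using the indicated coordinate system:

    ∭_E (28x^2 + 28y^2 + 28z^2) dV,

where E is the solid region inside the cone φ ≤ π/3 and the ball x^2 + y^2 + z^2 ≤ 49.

In spherical coordinates, x = ρ sin(φ) cos(θ), y = ρ sin(φ) sin(θ), z = ρ cos(φ), and dV = ρ^2 sin(φ) dρ dφ dθ.

The integrand becomes 28ρ^2, so

    ∭_E (28x^2 + 28y^2 + 28z^2) dV = ∫_{0}^{2π} ∫_{0}^{π/3} ∫_{0}^{7} (28ρ^2) · ρ^2 sin(φ) dρ dφ dθ.

Inner (ρ): 470596sin(φ)/5.
Middle (φ): 235298/5.
Outer (θ): 470596π/5.

Therefore the triple integral equals 470596π/5.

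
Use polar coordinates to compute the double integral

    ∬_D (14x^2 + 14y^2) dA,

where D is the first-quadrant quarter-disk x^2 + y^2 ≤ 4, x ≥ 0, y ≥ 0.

The region D is 0 ≤ r ≤ 2, 0 ≤ θ ≤ π/2 in polar coordinates, where x = r cos(θ), y = r sin(θ), and dA = r dr dθ.

Under the substitution, the integrand becomes 14r^2, so

    ∬_D (14x^2 + 14y^2) dA = ∫_{0}^{π/2} ∫_{0}^{2} (14r^2) · r dr dθ.

Inner integral (in r): ∫_{0}^{2} (14r^2) · r dr = 56.

Outer integral (in θ): ∫_{0}^{π/2} (56) dθ = 28π.

Therefore ∬_D (14x^2 + 14y^2) dA = 28π.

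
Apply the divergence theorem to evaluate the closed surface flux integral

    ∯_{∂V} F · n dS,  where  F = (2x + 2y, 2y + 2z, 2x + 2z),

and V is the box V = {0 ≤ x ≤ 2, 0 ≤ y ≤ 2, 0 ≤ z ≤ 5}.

By the divergence theorem,

    ∯_{∂V} F · n dS = ∭_V (∇ · F) dV.

Compute the divergence:
    ∇ · F = ∂F_x/∂x + ∂F_y/∂y + ∂F_z/∂z = 2 + 2 + 2 = 6.

V is a rectangular box, so dV = dx dy dz with 0 ≤ x ≤ 2, 0 ≤ y ≤ 2, 0 ≤ z ≤ 5.

Integrate (6) over V as an iterated integral:

    ∭_V (∇·F) dV = ∫_0^{2} ∫_0^{2} ∫_0^{5} (6) dz dy dx.

Inner (z from 0 to 5): 30.
Middle (y from 0 to 2): 60.
Outer (x from 0 to 2): 120.

Therefore ∯_{∂V} F · n dS = 120.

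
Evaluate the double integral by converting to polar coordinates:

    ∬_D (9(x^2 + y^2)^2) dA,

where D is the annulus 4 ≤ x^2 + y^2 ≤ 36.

The region D is 2 ≤ r ≤ 6, 0 ≤ θ ≤ 2π in polar coordinates, where x = r cos(θ), y = r sin(θ), and dA = r dr dθ.

Under the substitution, the integrand becomes 9r^4, so

    ∬_D (9(x^2 + y^2)^2) dA = ∫_{0}^{2π} ∫_{2}^{6} (9r^4) · r dr dθ.

Inner integral (in r): ∫_{2}^{6} (9r^4) · r dr = 69888.

Outer integral (in θ): ∫_{0}^{2π} (69888) dθ = 139776π.

Therefore ∬_D (9(x^2 + y^2)^2) dA = 139776π.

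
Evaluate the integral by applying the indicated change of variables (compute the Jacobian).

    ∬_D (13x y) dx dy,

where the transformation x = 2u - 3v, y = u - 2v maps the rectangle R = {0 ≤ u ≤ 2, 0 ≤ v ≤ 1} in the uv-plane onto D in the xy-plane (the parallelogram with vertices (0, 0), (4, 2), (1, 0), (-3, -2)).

Compute the Jacobian determinant of (x, y) with respect to (u, v):

    ∂(x,y)/∂(u,v) = | 2  -3 | = (2)(-2) - (-3)(1) = -1.
                   | 1  -2 |

Its absolute value is |J| = 1 (the area scaling factor).

Substituting x = 2u - 3v, y = u - 2v into the integrand,

    13x y → 26u^2 - 91u v + 78v^2,

so the integral becomes

    ∬_R (26u^2 - 91u v + 78v^2) · |J| du dv = ∫_0^2 ∫_0^1 (26u^2 - 91u v + 78v^2) dv du.

Inner (v): 26u^2 - 91u/2 + 26.
Outer (u): 91/3.

Therefore ∬_D (13x y) dx dy = 91/3.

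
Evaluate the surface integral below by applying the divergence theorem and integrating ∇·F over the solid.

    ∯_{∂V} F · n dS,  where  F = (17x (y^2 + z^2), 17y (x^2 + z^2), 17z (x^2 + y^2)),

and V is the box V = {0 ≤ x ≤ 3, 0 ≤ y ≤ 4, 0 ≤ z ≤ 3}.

By the divergence theorem,

    ∯_{∂V} F · n dS = ∭_V (∇ · F) dV.

Compute the divergence:
    ∇ · F = ∂F_x/∂x + ∂F_y/∂y + ∂F_z/∂z = 17y^2 + 17z^2 + 17x^2 + 17z^2 + 17x^2 + 17y^2 = 34x^2 + 34y^2 + 34z^2.

V is a rectangular box, so dV = dx dy dz with 0 ≤ x ≤ 3, 0 ≤ y ≤ 4, 0 ≤ z ≤ 3.

Integrate (34x^2 + 34y^2 + 34z^2) over V as an iterated integral:

    ∭_V (∇·F) dV = ∫_0^{3} ∫_0^{4} ∫_0^{3} (34x^2 + 34y^2 + 34z^2) dz dy dx.

Inner (z from 0 to 3): 102x^2 + 102y^2 + 306.
Middle (y from 0 to 4): 408x^2 + 3400.
Outer (x from 0 to 3): 13872.

Therefore ∯_{∂V} F · n dS = 13872.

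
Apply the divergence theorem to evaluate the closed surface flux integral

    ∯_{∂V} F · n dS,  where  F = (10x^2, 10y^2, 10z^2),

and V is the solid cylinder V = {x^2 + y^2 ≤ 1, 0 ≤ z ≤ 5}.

By the divergence theorem,

    ∯_{∂V} F · n dS = ∭_V (∇ · F) dV.

Compute the divergence:
    ∇ · F = ∂F_x/∂x + ∂F_y/∂y + ∂F_z/∂z = 20x + 20y + 20z.

In cylindrical coordinates, x = r cos(θ), y = r sin(θ), z = z, dV = r dr dθ dz, with 0 ≤ r ≤ 1, 0 ≤ θ ≤ 2π, 0 ≤ z ≤ 5.

The integrand, after substitution and multiplying by the volume element, becomes (20sqrt(2)r sin(θ + π/4) + 20z) · r, so

    ∭_V (∇·F) dV = ∫_0^{2π} ∫_0^{1} ∫_0^{5} (20sqrt(2)r sin(θ + π/4) + 20z) · r dz dr dθ.

Inner (z from 0 to 5): 50r (2sqrt(2)r sin(θ + π/4) + 5).
Middle (r from 0 to 1): 100sqrt(2)sin(θ + π/4)/3 + 125.
Outer (θ from 0 to 2π): 250π.

Therefore ∯_{∂V} F · n dS = 250π.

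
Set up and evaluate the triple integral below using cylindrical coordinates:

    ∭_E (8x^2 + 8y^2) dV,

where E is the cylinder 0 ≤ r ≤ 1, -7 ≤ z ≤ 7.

In cylindrical coordinates, x = r cos(θ), y = r sin(θ), z = z, and dV = r dr dθ dz.

The integrand becomes 8r^2, so

    ∭_E (8x^2 + 8y^2) dV = ∫_{0}^{2π} ∫_{0}^{1} ∫_{-7}^{7} (8r^2) · r dz dr dθ.

Inner (z): 112r^3.
Middle (r from 0 to 1): 28.
Outer (θ): 56π.

Therefore the triple integral equals 56π.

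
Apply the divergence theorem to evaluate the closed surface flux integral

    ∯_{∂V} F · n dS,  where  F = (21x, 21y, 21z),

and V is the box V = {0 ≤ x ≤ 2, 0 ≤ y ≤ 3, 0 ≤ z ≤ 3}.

By the divergence theorem,

    ∯_{∂V} F · n dS = ∭_V (∇ · F) dV.

Compute the divergence:
    ∇ · F = ∂F_x/∂x + ∂F_y/∂y + ∂F_z/∂z = 21 + 21 + 21 = 63.

V is a rectangular box, so dV = dx dy dz with 0 ≤ x ≤ 2, 0 ≤ y ≤ 3, 0 ≤ z ≤ 3.

Integrate (63) over V as an iterated integral:

    ∭_V (∇·F) dV = ∫_0^{2} ∫_0^{3} ∫_0^{3} (63) dz dy dx.

Inner (z from 0 to 3): 189.
Middle (y from 0 to 3): 567.
Outer (x from 0 to 2): 1134.

Therefore ∯_{∂V} F · n dS = 1134.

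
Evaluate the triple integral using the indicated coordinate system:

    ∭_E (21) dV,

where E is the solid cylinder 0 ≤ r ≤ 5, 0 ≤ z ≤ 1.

In cylindrical coordinates, x = r cos(θ), y = r sin(θ), z = z, and dV = r dr dθ dz.

The integrand becomes 21, so

    ∭_E (21) dV = ∫_{0}^{2π} ∫_{0}^{5} ∫_{0}^{1} (21) · r dz dr dθ.

Inner (z): 21r.
Middle (r from 0 to 5): 525/2.
Outer (θ): 525π.

Therefore the triple integral equals 525π.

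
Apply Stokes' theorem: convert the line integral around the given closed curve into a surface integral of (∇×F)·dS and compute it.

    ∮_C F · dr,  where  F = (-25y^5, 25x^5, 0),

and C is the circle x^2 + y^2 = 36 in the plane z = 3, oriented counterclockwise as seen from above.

Let S be the flat disk x^2 + y^2 ≤ 36 in the plane z = 3, with upward unit normal n̂ = ẑ. By Stokes' theorem,

    ∮_C F · dr = ∬_S (∇ × F) · n̂ dS = ∬_D (curl F)_z dA,

where D is the disk x^2 + y^2 ≤ 36.

Compute the curl of F = (-25y^5, 25x^5, 0):
    (∇ × F)_x = ∂F_z/∂y - ∂F_y/∂z = 0,
    (∇ × F)_y = ∂F_x/∂z - ∂F_z/∂x = 0,
    (∇ × F)_z = ∂F_y/∂x - ∂F_x/∂y = 125x^4 + 125y^4.

On z = 3, (curl F)_z = 125x^4 + 125y^4.

Convert to polar (x = r cos θ, y = r sin θ, dA = r dr dθ); the integrand becomes 125r^4(sin(θ)^4 + cos(θ)^4), so

    ∬_D (curl F)_z dA = ∫_0^{2π} ∫_0^{6} (125r^4(sin(θ)^4 + cos(θ)^4)) · r dr dθ.

Inner (r from 0 to 6): 972000sin(θ)^4 + 972000cos(θ)^4.
Outer (θ from 0 to 2π): 1458000π.

Therefore ∮_C F · dr = 1458000π.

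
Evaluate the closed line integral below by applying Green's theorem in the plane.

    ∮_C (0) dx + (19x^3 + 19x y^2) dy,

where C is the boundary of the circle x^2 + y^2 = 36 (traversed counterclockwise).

Green's theorem converts the closed line integral into a double integral over the enclosed region D:

    ∮_C P dx + Q dy = ∬_D (∂Q/∂x - ∂P/∂y) dA.

Here P = 0, Q = 19x^3 + 19x y^2, so

    ∂Q/∂x = 57x^2 + 19y^2,    ∂P/∂y = 0,
    ∂Q/∂x - ∂P/∂y = 57x^2 + 19y^2.

D is the region x^2 + y^2 ≤ 36. Evaluating the double integral:

In polar coordinates (x = r cos θ, y = r sin θ, dA = r dr dθ) the integrand becomes 19r^2(cos(2θ) + 2), so

    ∬_D (57x^2 + 19y^2) dA = ∫_0^{2π} ∫_0^{6} (19r^2(cos(2θ) + 2)) · r dr dθ.

Inner (r from 0 to 6): 6156cos(2θ) + 12312.
Outer (θ from 0 to 2π): 24624π.

Therefore ∮_C P dx + Q dy = 24624π.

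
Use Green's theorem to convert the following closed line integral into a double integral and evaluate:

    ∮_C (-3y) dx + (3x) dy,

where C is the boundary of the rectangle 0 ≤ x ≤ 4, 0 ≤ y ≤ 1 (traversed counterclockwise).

Green's theorem converts the closed line integral into a double integral over the enclosed region D:

    ∮_C P dx + Q dy = ∬_D (∂Q/∂x - ∂P/∂y) dA.

Here P = -3y, Q = 3x, so

    ∂Q/∂x = 3,    ∂P/∂y = -3,
    ∂Q/∂x - ∂P/∂y = 6.

D is the region 0 ≤ x ≤ 4, 0 ≤ y ≤ 1. Evaluating the double integral:

    ∬_D (6) dA = ∫_0^{4} ∫_0^{1} (6) dy dx.

Inner (y from 0 to 1): 6.
Outer (x from 0 to 4): 24.

Therefore ∮_C P dx + Q dy = 24.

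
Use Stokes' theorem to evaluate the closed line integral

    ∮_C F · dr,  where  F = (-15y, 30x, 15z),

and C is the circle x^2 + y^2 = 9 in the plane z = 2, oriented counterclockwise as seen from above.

Let S be the flat disk x^2 + y^2 ≤ 9 in the plane z = 2, with upward unit normal n̂ = ẑ. By Stokes' theorem,

    ∮_C F · dr = ∬_S (∇ × F) · n̂ dS = ∬_D (curl F)_z dA,

where D is the disk x^2 + y^2 ≤ 9.

Compute the curl of F = (-15y, 30x, 15z):
    (∇ × F)_x = ∂F_z/∂y - ∂F_y/∂z = 0,
    (∇ × F)_y = ∂F_x/∂z - ∂F_z/∂x = 0,
    (∇ × F)_z = ∂F_y/∂x - ∂F_x/∂y = 45.

On z = 2, (curl F)_z = 45.

Convert to polar (x = r cos θ, y = r sin θ, dA = r dr dθ); the integrand becomes 45, so

    ∬_D (curl F)_z dA = ∫_0^{2π} ∫_0^{3} (45) · r dr dθ.

Inner (r from 0 to 3): 405/2.
Outer (θ from 0 to 2π): 405π.

Therefore ∮_C F · dr = 405π.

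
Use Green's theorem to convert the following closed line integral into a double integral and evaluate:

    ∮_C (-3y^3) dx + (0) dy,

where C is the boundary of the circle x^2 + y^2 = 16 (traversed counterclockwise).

Green's theorem converts the closed line integral into a double integral over the enclosed region D:

    ∮_C P dx + Q dy = ∬_D (∂Q/∂x - ∂P/∂y) dA.

Here P = -3y^3, Q = 0, so

    ∂Q/∂x = 0,    ∂P/∂y = -9y^2,
    ∂Q/∂x - ∂P/∂y = 9y^2.

D is the region x^2 + y^2 ≤ 16. Evaluating the double integral:

In polar coordinates (x = r cos θ, y = r sin θ, dA = r dr dθ) the integrand becomes 9r^2sin(θ)^2, so

    ∬_D (9y^2) dA = ∫_0^{2π} ∫_0^{4} (9r^2sin(θ)^2) · r dr dθ.

Inner (r from 0 to 4): 576sin(θ)^2.
Outer (θ from 0 to 2π): 576π.

Therefore ∮_C P dx + Q dy = 576π.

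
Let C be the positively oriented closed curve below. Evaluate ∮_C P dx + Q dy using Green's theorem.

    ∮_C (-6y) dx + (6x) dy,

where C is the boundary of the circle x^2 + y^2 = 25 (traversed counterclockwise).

Green's theorem converts the closed line integral into a double integral over the enclosed region D:

    ∮_C P dx + Q dy = ∬_D (∂Q/∂x - ∂P/∂y) dA.

Here P = -6y, Q = 6x, so

    ∂Q/∂x = 6,    ∂P/∂y = -6,
    ∂Q/∂x - ∂P/∂y = 12.

D is the region x^2 + y^2 ≤ 25. Evaluating the double integral:

In polar coordinates (x = r cos θ, y = r sin θ, dA = r dr dθ) the integrand becomes 12, so

    ∬_D (12) dA = ∫_0^{2π} ∫_0^{5} (12) · r dr dθ.

Inner (r from 0 to 5): 150.
Outer (θ from 0 to 2π): 300π.

Therefore ∮_C P dx + Q dy = 300π.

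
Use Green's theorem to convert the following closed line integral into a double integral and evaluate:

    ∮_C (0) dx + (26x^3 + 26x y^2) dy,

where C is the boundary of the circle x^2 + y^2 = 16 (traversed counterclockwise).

Green's theorem converts the closed line integral into a double integral over the enclosed region D:

    ∮_C P dx + Q dy = ∬_D (∂Q/∂x - ∂P/∂y) dA.

Here P = 0, Q = 26x^3 + 26x y^2, so

    ∂Q/∂x = 78x^2 + 26y^2,    ∂P/∂y = 0,
    ∂Q/∂x - ∂P/∂y = 78x^2 + 26y^2.

D is the region x^2 + y^2 ≤ 16. Evaluating the double integral:

In polar coordinates (x = r cos θ, y = r sin θ, dA = r dr dθ) the integrand becomes 26r^2(cos(2θ) + 2), so

    ∬_D (78x^2 + 26y^2) dA = ∫_0^{2π} ∫_0^{4} (26r^2(cos(2θ) + 2)) · r dr dθ.

Inner (r from 0 to 4): 1664cos(2θ) + 3328.
Outer (θ from 0 to 2π): 6656π.

Therefore ∮_C P dx + Q dy = 6656π.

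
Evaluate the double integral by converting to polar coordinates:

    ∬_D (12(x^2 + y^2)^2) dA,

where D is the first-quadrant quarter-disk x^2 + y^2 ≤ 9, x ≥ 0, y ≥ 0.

The region D is 0 ≤ r ≤ 3, 0 ≤ θ ≤ π/2 in polar coordinates, where x = r cos(θ), y = r sin(θ), and dA = r dr dθ.

Under the substitution, the integrand becomes 12r^4, so

    ∬_D (12(x^2 + y^2)^2) dA = ∫_{0}^{π/2} ∫_{0}^{3} (12r^4) · r dr dθ.

Inner integral (in r): ∫_{0}^{3} (12r^4) · r dr = 1458.

Outer integral (in θ): ∫_{0}^{π/2} (1458) dθ = 729π.

Therefore ∬_D (12(x^2 + y^2)^2) dA = 729π.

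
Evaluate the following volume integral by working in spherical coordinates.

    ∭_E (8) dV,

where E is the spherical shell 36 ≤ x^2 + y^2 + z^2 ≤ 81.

In spherical coordinates, x = ρ sin(φ) cos(θ), y = ρ sin(φ) sin(θ), z = ρ cos(φ), and dV = ρ^2 sin(φ) dρ dφ dθ.

The integrand becomes 8, so

    ∭_E (8) dV = ∫_{0}^{2π} ∫_{0}^{π} ∫_{6}^{9} (8) · ρ^2 sin(φ) dρ dφ dθ.

Inner (ρ): 1368sin(φ).
Middle (φ): 2736.
Outer (θ): 5472π.

Therefore the triple integral equals 5472π.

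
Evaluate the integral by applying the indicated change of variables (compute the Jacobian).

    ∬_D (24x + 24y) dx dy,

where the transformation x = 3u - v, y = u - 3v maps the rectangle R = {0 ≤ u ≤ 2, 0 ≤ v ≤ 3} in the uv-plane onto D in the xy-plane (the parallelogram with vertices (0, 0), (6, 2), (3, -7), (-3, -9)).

Compute the Jacobian determinant of (x, y) with respect to (u, v):

    ∂(x,y)/∂(u,v) = | 3  -1 | = (3)(-3) - (-1)(1) = -8.
                   | 1  -3 |

Its absolute value is |J| = 8 (the area scaling factor).

Substituting x = 3u - v, y = u - 3v into the integrand,

    24x + 24y → 96u - 96v,

so the integral becomes

    ∬_R (96u - 96v) · |J| du dv = ∫_0^2 ∫_0^3 (768u - 768v) dv du.

Inner (v): 2304u - 3456.
Outer (u): -2304.

Therefore ∬_D (24x + 24y) dx dy = -2304.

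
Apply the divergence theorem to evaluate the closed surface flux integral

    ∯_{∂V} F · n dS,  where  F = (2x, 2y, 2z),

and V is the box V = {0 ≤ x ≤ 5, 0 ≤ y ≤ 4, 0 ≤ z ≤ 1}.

By the divergence theorem,

    ∯_{∂V} F · n dS = ∭_V (∇ · F) dV.

Compute the divergence:
    ∇ · F = ∂F_x/∂x + ∂F_y/∂y + ∂F_z/∂z = 2 + 2 + 2 = 6.

V is a rectangular box, so dV = dx dy dz with 0 ≤ x ≤ 5, 0 ≤ y ≤ 4, 0 ≤ z ≤ 1.

Integrate (6) over V as an iterated integral:

    ∭_V (∇·F) dV = ∫_0^{5} ∫_0^{4} ∫_0^{1} (6) dz dy dx.

Inner (z from 0 to 1): 6.
Middle (y from 0 to 4): 24.
Outer (x from 0 to 5): 120.

Therefore ∯_{∂V} F · n dS = 120.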